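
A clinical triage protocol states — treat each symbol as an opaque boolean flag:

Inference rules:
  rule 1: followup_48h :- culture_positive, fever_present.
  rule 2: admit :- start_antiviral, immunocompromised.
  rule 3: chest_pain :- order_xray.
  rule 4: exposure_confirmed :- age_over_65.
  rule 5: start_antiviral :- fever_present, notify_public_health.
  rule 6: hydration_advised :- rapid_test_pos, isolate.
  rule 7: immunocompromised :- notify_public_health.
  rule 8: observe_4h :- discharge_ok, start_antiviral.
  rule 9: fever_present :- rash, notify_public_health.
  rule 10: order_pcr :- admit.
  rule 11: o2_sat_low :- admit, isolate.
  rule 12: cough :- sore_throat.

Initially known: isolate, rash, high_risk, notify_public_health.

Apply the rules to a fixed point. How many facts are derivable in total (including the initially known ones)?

10

Round 1: rule 7 [immunocompromised :- notify_public_health.]; rule 9 [fever_present :- rash, notify_public_health.]. Adds immunocompromised, fever_present.
Round 2: rule 5 [start_antiviral :- fever_present, notify_public_health.]. Adds start_antiviral.
Round 3: rule 2 [admit :- start_antiviral, immunocompromised.]. Adds admit.
Round 4: rule 10 [order_pcr :- admit.]; rule 11 [o2_sat_low :- admit, isolate.]. Adds order_pcr, o2_sat_low.
Closure: {admit, fever_present, high_risk, immunocompromised, isolate, notify_public_health, o2_sat_low, order_pcr, rash, start_antiviral} — 10 facts.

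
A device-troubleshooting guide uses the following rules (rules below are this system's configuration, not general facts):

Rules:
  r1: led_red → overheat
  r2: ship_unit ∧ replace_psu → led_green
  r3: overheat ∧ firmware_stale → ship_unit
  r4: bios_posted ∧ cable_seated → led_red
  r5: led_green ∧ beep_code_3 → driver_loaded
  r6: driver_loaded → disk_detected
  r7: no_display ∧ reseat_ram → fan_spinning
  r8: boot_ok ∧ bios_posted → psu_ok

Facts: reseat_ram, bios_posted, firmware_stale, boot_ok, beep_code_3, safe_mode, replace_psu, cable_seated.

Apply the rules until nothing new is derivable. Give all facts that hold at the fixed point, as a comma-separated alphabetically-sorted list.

beep_code_3, bios_posted, boot_ok, cable_seated, disk_detected, driver_loaded, firmware_stale, led_green, led_red, overheat, psu_ok, replace_psu, reseat_ram, safe_mode, ship_unit

Round 1: r4 [bios_posted ∧ cable_seated → led_red]; r8 [boot_ok ∧ bios_posted → psu_ok]. New: led_red, psu_ok.
Round 2: r1 [led_red → overheat]. New: overheat.
Round 3: r3 [overheat ∧ firmware_stale → ship_unit]. New: ship_unit.
Round 4: r2 [ship_unit ∧ replace_psu → led_green]. New: led_green.
Round 5: r5 [led_green ∧ beep_code_3 → driver_loaded]. New: driver_loaded.
Round 6: r6 [driver_loaded → disk_detected]. New: disk_detected.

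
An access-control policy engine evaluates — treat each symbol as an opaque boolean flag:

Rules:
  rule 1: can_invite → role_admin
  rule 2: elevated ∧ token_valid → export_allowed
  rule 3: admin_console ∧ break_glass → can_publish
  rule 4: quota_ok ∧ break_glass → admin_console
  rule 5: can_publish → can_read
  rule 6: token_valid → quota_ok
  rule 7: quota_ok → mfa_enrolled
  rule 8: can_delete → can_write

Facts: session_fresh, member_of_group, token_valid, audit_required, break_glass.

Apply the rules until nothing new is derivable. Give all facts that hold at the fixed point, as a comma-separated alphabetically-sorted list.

admin_console, audit_required, break_glass, can_publish, can_read, member_of_group, mfa_enrolled, quota_ok, session_fresh, token_valid

Round 1 fires rule 6, giving quota_ok.
Round 2 fires rule 4, rule 7, giving admin_console, mfa_enrolled.
Round 3 fires rule 3, giving can_publish.
Round 4 fires rule 5, giving can_read.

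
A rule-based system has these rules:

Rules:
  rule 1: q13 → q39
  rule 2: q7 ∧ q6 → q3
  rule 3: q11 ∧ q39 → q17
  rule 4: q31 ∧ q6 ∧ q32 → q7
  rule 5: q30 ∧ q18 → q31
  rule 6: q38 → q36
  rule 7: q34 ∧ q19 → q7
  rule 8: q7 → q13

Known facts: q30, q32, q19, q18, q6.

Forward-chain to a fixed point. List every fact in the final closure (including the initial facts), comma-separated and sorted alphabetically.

q13, q18, q19, q3, q30, q31, q32, q39, q6, q7

Round 1: rule 5 [q30 ∧ q18 → q31]. New: q31.
Round 2: rule 4 [q31 ∧ q6 ∧ q32 → q7]. New: q7.
Round 3: rule 2 [q7 ∧ q6 → q3]; rule 8 [q7 → q13]. New: q3, q13.
Round 4: rule 1 [q13 → q39]. New: q39.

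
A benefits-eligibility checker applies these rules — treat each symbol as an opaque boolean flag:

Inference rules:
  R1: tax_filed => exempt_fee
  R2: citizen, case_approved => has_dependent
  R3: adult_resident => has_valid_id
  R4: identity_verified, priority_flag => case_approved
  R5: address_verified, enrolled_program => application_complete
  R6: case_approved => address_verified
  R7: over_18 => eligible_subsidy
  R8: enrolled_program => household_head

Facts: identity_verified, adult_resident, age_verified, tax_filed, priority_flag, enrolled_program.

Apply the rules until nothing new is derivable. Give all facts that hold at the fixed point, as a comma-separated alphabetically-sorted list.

address_verified, adult_resident, age_verified, application_complete, case_approved, enrolled_program, exempt_fee, has_valid_id, household_head, identity_verified, priority_flag, tax_filed

Round 1: R1 [tax_filed => exempt_fee]; R3 [adult_resident => has_valid_id]; R4 [identity_verified, priority_flag => case_approved]; R8 [enrolled_program => household_head]. New: exempt_fee, has_valid_id, case_approved, household_head.
Round 2: R6 [case_approved => address_verified]. New: address_verified.
Round 3: R5 [address_verified, enrolled_program => application_complete]. New: application_complete.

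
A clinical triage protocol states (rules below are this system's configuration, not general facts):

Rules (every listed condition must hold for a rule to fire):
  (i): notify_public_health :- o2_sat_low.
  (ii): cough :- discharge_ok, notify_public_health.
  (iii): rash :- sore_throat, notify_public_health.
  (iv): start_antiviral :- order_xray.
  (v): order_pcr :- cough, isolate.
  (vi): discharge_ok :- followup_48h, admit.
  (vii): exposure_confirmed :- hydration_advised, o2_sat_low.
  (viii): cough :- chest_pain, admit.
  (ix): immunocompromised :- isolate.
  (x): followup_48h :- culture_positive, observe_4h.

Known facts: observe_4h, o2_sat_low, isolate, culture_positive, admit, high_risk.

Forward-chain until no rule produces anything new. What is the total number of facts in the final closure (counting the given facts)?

12

Round 1 — (i), (ix), (x), derive notify_public_health, immunocompromised, followup_48h.
Round 2 — (vi), derive discharge_ok.
Round 3 — (ii), derive cough.
Round 4 — (v), derive order_pcr.
Closure: {admit, cough, culture_positive, discharge_ok, followup_48h, high_risk, immunocompromised, isolate, notify_public_health, o2_sat_low, observe_4h, order_pcr} — 12 facts.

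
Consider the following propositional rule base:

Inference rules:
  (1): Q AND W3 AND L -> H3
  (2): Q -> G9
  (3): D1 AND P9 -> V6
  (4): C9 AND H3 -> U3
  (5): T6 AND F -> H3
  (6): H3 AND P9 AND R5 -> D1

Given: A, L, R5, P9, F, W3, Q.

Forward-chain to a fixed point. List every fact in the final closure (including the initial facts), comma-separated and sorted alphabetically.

Round 1 fires (1), (2), giving H3, G9.
Round 2 fires (6), giving D1.
Round 3 fires (3), giving V6.

A, D1, F, G9, H3, L, P9, Q, R5, V6, W3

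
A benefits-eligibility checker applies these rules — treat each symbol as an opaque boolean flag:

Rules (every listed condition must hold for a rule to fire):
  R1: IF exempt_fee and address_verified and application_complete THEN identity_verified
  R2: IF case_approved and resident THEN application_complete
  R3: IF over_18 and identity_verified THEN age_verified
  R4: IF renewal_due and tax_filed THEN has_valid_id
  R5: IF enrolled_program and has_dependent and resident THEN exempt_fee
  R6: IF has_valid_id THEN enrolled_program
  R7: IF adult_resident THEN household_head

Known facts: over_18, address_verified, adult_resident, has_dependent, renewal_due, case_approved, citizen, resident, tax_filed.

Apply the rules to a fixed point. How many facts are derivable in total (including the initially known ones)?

16

[1] R2 [IF case_approved and resident THEN application_complete]; R4 [IF renewal_due and tax_filed THEN has_valid_id]; R7 [IF adult_resident THEN household_head]. ⇒ new: application_complete, has_valid_id, household_head.
[2] R6 [IF has_valid_id THEN enrolled_program]. ⇒ new: enrolled_program.
[3] R5 [IF enrolled_program and has_dependent and resident THEN exempt_fee]. ⇒ new: exempt_fee.
[4] R1 [IF exempt_fee and address_verified and application_complete THEN identity_verified]. ⇒ new: identity_verified.
[5] R3 [IF over_18 and identity_verified THEN age_verified]. ⇒ new: age_verified.
Closure: {address_verified, adult_resident, age_verified, application_complete, case_approved, citizen, enrolled_program, exempt_fee, has_dependent, has_valid_id, household_head, identity_verified, over_18, renewal_due, resident, tax_filed} — 16 facts.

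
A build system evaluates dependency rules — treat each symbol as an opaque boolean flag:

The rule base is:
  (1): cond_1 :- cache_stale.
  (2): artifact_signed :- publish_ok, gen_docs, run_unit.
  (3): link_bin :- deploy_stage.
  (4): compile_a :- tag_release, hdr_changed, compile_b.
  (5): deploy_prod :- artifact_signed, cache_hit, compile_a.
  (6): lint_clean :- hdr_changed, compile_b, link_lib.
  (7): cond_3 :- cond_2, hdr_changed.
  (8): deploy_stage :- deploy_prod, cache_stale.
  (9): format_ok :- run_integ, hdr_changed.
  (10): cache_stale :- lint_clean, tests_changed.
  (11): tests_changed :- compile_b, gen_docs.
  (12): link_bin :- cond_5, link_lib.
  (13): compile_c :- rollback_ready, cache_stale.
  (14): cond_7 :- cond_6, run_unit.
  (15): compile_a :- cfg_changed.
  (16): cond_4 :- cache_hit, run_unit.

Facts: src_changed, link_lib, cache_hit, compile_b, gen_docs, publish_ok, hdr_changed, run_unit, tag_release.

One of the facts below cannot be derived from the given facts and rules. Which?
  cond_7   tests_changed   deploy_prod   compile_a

[1] (2) [artifact_signed :- publish_ok, gen_docs, run_unit.]; (4) [compile_a :- tag_release, hdr_changed, compile_b.]; (6) [lint_clean :- hdr_changed, compile_b, link_lib.]; (11) [tests_changed :- compile_b, gen_docs.]; (16) [cond_4 :- cache_hit, run_unit.]. ⇒ new: artifact_signed, compile_a, lint_clean, tests_changed, cond_4.
[2] (5) [deploy_prod :- artifact_signed, cache_hit, compile_a.]; (10) [cache_stale :- lint_clean, tests_changed.]. ⇒ new: deploy_prod, cache_stale.
[3] (1) [cond_1 :- cache_stale.]; (8) [deploy_stage :- deploy_prod, cache_stale.]. ⇒ new: cond_1, deploy_stage.
[4] (3) [link_bin :- deploy_stage.]. ⇒ new: link_bin.
Derived: tests_changed (round 1), compile_a (round 1), deploy_prod (round 2). cond_7 never appears in any round.

cond_7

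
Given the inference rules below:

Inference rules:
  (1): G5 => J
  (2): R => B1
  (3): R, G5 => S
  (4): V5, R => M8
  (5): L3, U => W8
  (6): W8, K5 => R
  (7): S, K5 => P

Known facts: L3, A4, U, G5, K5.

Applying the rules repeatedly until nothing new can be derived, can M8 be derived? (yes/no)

no

[1] (1) [G5 => J]; (5) [L3, U => W8]. ⇒ new: J, W8.
[2] (6) [W8, K5 => R]. ⇒ new: R.
[3] (2) [R => B1]; (3) [R, G5 => S]. ⇒ new: B1, S.
[4] (7) [S, K5 => P]. ⇒ new: P.
Fixed point reached. M8 is concluded only by (4); (4) needs V5 (never derived).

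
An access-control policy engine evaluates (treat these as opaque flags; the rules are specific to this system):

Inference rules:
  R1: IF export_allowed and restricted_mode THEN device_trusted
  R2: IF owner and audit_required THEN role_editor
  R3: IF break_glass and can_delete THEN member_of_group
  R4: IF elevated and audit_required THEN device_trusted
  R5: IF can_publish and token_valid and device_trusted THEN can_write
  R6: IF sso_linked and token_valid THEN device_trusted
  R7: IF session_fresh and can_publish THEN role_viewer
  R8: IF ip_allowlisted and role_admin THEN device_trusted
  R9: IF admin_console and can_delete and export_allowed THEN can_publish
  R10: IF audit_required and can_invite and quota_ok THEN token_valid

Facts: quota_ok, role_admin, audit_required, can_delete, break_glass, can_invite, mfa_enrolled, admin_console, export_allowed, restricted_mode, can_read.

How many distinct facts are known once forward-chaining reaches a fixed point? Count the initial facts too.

[1] R1 [IF export_allowed and restricted_mode THEN device_trusted]; R3 [IF break_glass and can_delete THEN member_of_group]; R9 [IF admin_console and can_delete and export_allowed THEN can_publish]; R10 [IF audit_required and can_invite and quota_ok THEN token_valid]. ⇒ new: device_trusted, member_of_group, can_publish, token_valid.
[2] R5 [IF can_publish and token_valid and device_trusted THEN can_write]. ⇒ new: can_write.
Closure: {admin_console, audit_required, break_glass, can_delete, can_invite, can_publish, can_read, can_write, device_trusted, export_allowed, member_of_group, mfa_enrolled, quota_ok, restricted_mode, role_admin, token_valid} — 16 facts.

16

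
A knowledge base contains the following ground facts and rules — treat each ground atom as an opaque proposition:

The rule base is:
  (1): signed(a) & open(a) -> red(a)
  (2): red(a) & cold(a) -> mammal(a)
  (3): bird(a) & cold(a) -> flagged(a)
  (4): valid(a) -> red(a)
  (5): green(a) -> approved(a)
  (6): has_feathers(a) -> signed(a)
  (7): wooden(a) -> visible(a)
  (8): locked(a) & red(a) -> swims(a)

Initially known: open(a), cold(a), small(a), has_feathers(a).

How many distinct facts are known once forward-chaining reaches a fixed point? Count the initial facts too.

[1] (6) [has_feathers(a) -> signed(a)]. ⇒ new: signed(a).
[2] (1) [signed(a) & open(a) -> red(a)]. ⇒ new: red(a).
[3] (2) [red(a) & cold(a) -> mammal(a)]. ⇒ new: mammal(a).
Closure: {cold(a), has_feathers(a), mammal(a), open(a), red(a), signed(a), small(a)} — 7 facts.

7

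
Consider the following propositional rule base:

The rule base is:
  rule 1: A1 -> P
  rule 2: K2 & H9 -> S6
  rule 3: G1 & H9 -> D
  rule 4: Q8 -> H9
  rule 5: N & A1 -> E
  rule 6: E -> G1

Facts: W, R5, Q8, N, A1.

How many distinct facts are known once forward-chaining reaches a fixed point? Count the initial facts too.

10

Round 1 — rule 1, rule 4, rule 5, derive P, H9, E.
Round 2 — rule 6, derive G1.
Round 3 — rule 3, derive D.
Closure: {A1, D, E, G1, H9, N, P, Q8, R5, W} — 10 facts.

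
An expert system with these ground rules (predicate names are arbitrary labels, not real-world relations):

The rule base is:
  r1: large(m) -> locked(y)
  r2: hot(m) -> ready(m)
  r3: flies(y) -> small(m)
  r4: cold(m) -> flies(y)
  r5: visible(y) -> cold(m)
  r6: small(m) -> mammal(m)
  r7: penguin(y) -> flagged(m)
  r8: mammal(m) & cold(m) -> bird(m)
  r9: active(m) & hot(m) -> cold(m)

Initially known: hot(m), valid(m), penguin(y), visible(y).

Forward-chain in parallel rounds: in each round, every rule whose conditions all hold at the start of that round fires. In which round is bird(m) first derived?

[1] r2 [hot(m) -> ready(m)]; r5 [visible(y) -> cold(m)]; r7 [penguin(y) -> flagged(m)]. ⇒ new: ready(m), cold(m), flagged(m).
[2] r4 [cold(m) -> flies(y)]. ⇒ new: flies(y).
[3] r3 [flies(y) -> small(m)]. ⇒ new: small(m).
[4] r6 [small(m) -> mammal(m)]. ⇒ new: mammal(m).
[5] r8 [mammal(m) & cold(m) -> bird(m)]. ⇒ new: bird(m).
bird(m) first appears in round 5.

5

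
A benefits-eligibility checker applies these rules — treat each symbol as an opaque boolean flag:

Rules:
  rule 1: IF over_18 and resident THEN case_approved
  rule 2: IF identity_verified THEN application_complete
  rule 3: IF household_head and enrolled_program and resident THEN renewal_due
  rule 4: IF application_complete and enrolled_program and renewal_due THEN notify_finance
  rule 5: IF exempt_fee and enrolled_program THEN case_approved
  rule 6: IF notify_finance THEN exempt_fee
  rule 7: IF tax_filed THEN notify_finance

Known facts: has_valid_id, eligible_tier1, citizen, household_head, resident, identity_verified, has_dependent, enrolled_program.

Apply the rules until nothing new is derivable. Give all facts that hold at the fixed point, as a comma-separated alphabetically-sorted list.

[1] rule 2 [IF identity_verified THEN application_complete]; rule 3 [IF household_head and enrolled_program and resident THEN renewal_due]. ⇒ new: application_complete, renewal_due.
[2] rule 4 [IF application_complete and enrolled_program and renewal_due THEN notify_finance]. ⇒ new: notify_finance.
[3] rule 6 [IF notify_finance THEN exempt_fee]. ⇒ new: exempt_fee.
[4] rule 5 [IF exempt_fee and enrolled_program THEN case_approved]. ⇒ new: case_approved.

application_complete, case_approved, citizen, eligible_tier1, enrolled_program, exempt_fee, has_dependent, has_valid_id, household_head, identity_verified, notify_finance, renewal_due, resident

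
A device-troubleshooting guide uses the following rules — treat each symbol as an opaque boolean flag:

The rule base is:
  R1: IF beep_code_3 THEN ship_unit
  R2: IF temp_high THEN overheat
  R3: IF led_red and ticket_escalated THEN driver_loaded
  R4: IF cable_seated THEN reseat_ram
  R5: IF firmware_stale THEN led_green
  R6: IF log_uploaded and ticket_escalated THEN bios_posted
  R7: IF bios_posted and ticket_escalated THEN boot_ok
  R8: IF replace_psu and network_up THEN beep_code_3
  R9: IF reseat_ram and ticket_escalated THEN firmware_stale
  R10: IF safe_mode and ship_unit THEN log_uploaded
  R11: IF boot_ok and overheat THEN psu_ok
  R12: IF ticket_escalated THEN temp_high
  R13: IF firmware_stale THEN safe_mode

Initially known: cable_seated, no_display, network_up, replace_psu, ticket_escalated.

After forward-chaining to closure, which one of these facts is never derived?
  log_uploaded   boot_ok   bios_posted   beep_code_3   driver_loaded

Round 1 — R4, R8, R12, derive reseat_ram, beep_code_3, temp_high.
Round 2 — R1, R2, R9, derive ship_unit, overheat, firmware_stale.
Round 3 — R5, R13, derive led_green, safe_mode.
Round 4 — R10, derive log_uploaded.
Round 5 — R6, derive bios_posted.
Round 6 — R7, derive boot_ok.
Round 7 — R11, derive psu_ok.
Derived: boot_ok (round 6), log_uploaded (round 4), beep_code_3 (round 1), bios_posted (round 5). driver_loaded never appears in any round.

driver_loaded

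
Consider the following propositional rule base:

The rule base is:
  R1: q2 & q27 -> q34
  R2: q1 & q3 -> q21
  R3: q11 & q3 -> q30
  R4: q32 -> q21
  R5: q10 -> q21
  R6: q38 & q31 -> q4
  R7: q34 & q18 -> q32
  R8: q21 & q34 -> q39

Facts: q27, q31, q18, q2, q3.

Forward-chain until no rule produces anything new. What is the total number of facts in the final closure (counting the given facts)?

9

[1] R1 [q2 & q27 -> q34]. ⇒ new: q34.
[2] R7 [q34 & q18 -> q32]. ⇒ new: q32.
[3] R4 [q32 -> q21]. ⇒ new: q21.
[4] R8 [q21 & q34 -> q39]. ⇒ new: q39.
Closure: {q18, q2, q21, q27, q3, q31, q32, q34, q39} — 9 facts.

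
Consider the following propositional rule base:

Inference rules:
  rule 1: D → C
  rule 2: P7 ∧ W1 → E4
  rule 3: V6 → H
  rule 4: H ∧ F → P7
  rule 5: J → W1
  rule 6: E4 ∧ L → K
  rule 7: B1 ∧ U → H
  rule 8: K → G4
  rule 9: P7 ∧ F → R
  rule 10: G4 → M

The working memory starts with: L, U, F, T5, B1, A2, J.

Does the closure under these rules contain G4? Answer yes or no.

Round 1 fires rule 5, rule 7, giving W1, H.
Round 2 fires rule 4, giving P7.
Round 3 fires rule 2, rule 9, giving E4, R.
Round 4 fires rule 6, giving K.
Round 5 fires rule 8, giving G4.
Round 6 fires rule 10, giving M.
G4 appears in round 5, so it is derivable.

yes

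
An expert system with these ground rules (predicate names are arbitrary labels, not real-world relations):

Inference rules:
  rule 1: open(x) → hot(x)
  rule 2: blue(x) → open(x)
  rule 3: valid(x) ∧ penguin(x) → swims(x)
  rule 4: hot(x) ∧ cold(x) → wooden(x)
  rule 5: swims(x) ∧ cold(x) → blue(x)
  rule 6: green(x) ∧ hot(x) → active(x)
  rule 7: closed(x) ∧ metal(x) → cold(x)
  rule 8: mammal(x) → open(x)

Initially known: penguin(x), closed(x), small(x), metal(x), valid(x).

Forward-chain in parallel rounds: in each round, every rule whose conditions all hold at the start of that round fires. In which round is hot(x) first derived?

4

Round 1: rule 3 [valid(x) ∧ penguin(x) → swims(x)]; rule 7 [closed(x) ∧ metal(x) → cold(x)]. Adds swims(x), cold(x).
Round 2: rule 5 [swims(x) ∧ cold(x) → blue(x)]. Adds blue(x).
Round 3: rule 2 [blue(x) → open(x)]. Adds open(x).
Round 4: rule 1 [open(x) → hot(x)]. Adds hot(x).
hot(x) first appears in round 4.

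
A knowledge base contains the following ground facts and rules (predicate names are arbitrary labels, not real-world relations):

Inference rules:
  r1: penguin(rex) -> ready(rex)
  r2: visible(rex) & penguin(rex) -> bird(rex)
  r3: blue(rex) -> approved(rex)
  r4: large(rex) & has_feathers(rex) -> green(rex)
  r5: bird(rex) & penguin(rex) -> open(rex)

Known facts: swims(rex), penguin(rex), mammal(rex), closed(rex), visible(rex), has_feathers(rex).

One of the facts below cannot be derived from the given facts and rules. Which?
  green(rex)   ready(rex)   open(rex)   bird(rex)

green(rex)

[1] r1 [penguin(rex) -> ready(rex)]; r2 [visible(rex) & penguin(rex) -> bird(rex)]. ⇒ new: ready(rex), bird(rex).
[2] r5 [bird(rex) & penguin(rex) -> open(rex)]. ⇒ new: open(rex).
Derived: bird(rex) (round 1), open(rex) (round 2), ready(rex) (round 1). green(rex) never appears in any round.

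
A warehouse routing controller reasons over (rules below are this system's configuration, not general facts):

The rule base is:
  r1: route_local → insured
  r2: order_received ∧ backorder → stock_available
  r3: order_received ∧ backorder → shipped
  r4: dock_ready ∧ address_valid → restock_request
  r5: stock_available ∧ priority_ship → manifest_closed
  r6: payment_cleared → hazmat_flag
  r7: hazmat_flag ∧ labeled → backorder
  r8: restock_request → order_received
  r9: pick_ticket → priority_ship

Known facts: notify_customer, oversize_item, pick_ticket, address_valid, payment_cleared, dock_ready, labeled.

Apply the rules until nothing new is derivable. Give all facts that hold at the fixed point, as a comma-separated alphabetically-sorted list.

Round 1: r4 [dock_ready ∧ address_valid → restock_request]; r6 [payment_cleared → hazmat_flag]; r9 [pick_ticket → priority_ship]. Adds restock_request, hazmat_flag, priority_ship.
Round 2: r7 [hazmat_flag ∧ labeled → backorder]; r8 [restock_request → order_received]. Adds backorder, order_received.
Round 3: r2 [order_received ∧ backorder → stock_available]; r3 [order_received ∧ backorder → shipped]. Adds stock_available, shipped.
Round 4: r5 [stock_available ∧ priority_ship → manifest_closed]. Adds manifest_closed.

address_valid, backorder, dock_ready, hazmat_flag, labeled, manifest_closed, notify_customer, order_received, oversize_item, payment_cleared, pick_ticket, priority_ship, restock_request, shipped, stock_available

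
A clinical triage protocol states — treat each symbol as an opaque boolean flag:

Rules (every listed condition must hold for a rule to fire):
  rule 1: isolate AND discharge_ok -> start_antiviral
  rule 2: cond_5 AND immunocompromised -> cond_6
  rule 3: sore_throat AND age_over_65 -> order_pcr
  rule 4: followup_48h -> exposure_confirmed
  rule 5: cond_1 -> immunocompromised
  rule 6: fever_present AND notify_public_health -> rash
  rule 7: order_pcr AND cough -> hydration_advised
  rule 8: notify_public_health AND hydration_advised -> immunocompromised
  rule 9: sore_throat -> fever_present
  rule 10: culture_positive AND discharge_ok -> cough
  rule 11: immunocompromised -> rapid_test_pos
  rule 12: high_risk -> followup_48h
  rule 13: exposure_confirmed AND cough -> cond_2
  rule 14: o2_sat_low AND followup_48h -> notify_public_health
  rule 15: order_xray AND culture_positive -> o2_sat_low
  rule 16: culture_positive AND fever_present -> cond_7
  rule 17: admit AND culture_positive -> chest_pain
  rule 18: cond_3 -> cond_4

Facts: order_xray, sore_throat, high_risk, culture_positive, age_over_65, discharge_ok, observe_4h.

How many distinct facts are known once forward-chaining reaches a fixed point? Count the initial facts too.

20

Round 1 — rule 3, rule 9, rule 10, rule 12, rule 15, derive order_pcr, fever_present, cough, followup_48h, o2_sat_low.
Round 2 — rule 4, rule 7, rule 14, rule 16, derive exposure_confirmed, hydration_advised, notify_public_health, cond_7.
Round 3 — rule 6, rule 8, rule 13, derive rash, immunocompromised, cond_2.
Round 4 — rule 11, derive rapid_test_pos.
Closure: {age_over_65, cond_2, cond_7, cough, culture_positive, discharge_ok, exposure_confirmed, fever_present, followup_48h, high_risk, hydration_advised, immunocompromised, notify_public_health, o2_sat_low, observe_4h, order_pcr, order_xray, rapid_test_pos, rash, sore_throat} — 20 facts.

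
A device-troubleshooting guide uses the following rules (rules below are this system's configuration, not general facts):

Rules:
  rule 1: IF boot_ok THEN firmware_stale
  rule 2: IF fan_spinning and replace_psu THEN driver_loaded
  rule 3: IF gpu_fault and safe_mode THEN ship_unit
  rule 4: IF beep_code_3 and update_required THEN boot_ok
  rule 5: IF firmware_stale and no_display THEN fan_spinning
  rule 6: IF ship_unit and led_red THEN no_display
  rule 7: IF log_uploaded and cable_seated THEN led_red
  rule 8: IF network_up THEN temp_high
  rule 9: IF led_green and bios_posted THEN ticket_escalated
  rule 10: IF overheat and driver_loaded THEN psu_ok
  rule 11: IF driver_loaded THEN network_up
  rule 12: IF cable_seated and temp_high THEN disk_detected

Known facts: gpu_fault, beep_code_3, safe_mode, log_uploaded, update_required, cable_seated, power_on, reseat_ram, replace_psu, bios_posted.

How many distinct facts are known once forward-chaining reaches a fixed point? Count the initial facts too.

20

[1] rule 3 [IF gpu_fault and safe_mode THEN ship_unit]; rule 4 [IF beep_code_3 and update_required THEN boot_ok]; rule 7 [IF log_uploaded and cable_seated THEN led_red]. ⇒ new: ship_unit, boot_ok, led_red.
[2] rule 1 [IF boot_ok THEN firmware_stale]; rule 6 [IF ship_unit and led_red THEN no_display]. ⇒ new: firmware_stale, no_display.
[3] rule 5 [IF firmware_stale and no_display THEN fan_spinning]. ⇒ new: fan_spinning.
[4] rule 2 [IF fan_spinning and replace_psu THEN driver_loaded]. ⇒ new: driver_loaded.
[5] rule 11 [IF driver_loaded THEN network_up]. ⇒ new: network_up.
[6] rule 8 [IF network_up THEN temp_high]. ⇒ new: temp_high.
[7] rule 12 [IF cable_seated and temp_high THEN disk_detected]. ⇒ new: disk_detected.
Closure: {beep_code_3, bios_posted, boot_ok, cable_seated, disk_detected, driver_loaded, fan_spinning, firmware_stale, gpu_fault, led_red, log_uploaded, network_up, no_display, power_on, replace_psu, reseat_ram, safe_mode, ship_unit, temp_high, update_required} — 20 facts.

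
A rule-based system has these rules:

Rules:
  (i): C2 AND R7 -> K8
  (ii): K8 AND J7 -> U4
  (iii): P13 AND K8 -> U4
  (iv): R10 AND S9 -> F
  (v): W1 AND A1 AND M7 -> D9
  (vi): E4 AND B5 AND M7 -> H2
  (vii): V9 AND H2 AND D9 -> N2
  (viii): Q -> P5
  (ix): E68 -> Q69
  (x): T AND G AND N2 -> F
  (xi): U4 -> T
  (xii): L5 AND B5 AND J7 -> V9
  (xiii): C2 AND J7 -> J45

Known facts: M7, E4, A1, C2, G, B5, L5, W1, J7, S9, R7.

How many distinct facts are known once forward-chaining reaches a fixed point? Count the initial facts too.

20

Round 1 fires (i), (v), (vi), (xii), (xiii), giving K8, D9, H2, V9, J45.
Round 2 fires (ii), (vii), giving U4, N2.
Round 3 fires (xi), giving T.
Round 4 fires (x), giving F.
Closure: {A1, B5, C2, D9, E4, F, G, H2, J45, J7, K8, L5, M7, N2, R7, S9, T, U4, V9, W1} — 20 facts.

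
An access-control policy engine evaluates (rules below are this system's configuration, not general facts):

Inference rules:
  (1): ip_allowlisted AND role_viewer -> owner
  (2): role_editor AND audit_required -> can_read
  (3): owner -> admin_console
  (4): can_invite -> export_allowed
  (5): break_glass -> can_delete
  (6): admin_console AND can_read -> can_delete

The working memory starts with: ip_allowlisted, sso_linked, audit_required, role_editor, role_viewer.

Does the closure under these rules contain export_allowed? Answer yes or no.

no

Round 1 fires (1), (2), giving owner, can_read.
Round 2 fires (3), giving admin_console.
Round 3 fires (6), giving can_delete.
Fixed point reached. export_allowed is concluded only by (4); (4) needs can_invite (never derived).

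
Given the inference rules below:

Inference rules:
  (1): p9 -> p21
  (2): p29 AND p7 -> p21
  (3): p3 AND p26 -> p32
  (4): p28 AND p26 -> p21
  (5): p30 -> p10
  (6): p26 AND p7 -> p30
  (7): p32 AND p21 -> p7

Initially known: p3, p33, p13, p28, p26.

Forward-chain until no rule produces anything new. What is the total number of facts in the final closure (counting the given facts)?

Round 1: (3) [p3 AND p26 -> p32]; (4) [p28 AND p26 -> p21]. New: p32, p21.
Round 2: (7) [p32 AND p21 -> p7]. New: p7.
Round 3: (6) [p26 AND p7 -> p30]. New: p30.
Round 4: (5) [p30 -> p10]. New: p10.
Closure: {p10, p13, p21, p26, p28, p3, p30, p32, p33, p7} — 10 facts.

10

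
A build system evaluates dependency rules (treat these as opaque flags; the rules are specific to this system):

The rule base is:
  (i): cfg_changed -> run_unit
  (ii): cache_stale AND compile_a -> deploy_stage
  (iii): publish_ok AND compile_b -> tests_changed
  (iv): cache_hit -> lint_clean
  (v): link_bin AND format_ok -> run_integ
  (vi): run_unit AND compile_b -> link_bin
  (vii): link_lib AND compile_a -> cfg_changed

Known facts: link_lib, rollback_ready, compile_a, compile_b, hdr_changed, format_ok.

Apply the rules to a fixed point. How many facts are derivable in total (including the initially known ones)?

10

Round 1: (vii) [link_lib AND compile_a -> cfg_changed]. New: cfg_changed.
Round 2: (i) [cfg_changed -> run_unit]. New: run_unit.
Round 3: (vi) [run_unit AND compile_b -> link_bin]. New: link_bin.
Round 4: (v) [link_bin AND format_ok -> run_integ]. New: run_integ.
Closure: {cfg_changed, compile_a, compile_b, format_ok, hdr_changed, link_bin, link_lib, rollback_ready, run_integ, run_unit} — 10 facts.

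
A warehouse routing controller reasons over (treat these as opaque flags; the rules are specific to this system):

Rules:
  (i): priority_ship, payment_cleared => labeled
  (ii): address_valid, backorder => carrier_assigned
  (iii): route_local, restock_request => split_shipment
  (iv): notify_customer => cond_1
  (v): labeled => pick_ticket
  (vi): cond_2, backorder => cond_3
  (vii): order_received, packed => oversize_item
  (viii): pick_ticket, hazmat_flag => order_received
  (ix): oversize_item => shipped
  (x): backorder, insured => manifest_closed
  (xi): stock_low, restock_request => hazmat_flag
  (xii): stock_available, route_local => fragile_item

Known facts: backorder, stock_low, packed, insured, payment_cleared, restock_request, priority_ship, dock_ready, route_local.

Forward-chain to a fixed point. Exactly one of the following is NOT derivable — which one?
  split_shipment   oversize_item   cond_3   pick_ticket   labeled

cond_3

Round 1 fires (i), (iii), (x), (xi), giving labeled, split_shipment, manifest_closed, hazmat_flag.
Round 2 fires (v), giving pick_ticket.
Round 3 fires (viii), giving order_received.
Round 4 fires (vii), giving oversize_item.
Round 5 fires (ix), giving shipped.
Derived: labeled (round 1), pick_ticket (round 2), split_shipment (round 1), oversize_item (round 4). cond_3 never appears in any round.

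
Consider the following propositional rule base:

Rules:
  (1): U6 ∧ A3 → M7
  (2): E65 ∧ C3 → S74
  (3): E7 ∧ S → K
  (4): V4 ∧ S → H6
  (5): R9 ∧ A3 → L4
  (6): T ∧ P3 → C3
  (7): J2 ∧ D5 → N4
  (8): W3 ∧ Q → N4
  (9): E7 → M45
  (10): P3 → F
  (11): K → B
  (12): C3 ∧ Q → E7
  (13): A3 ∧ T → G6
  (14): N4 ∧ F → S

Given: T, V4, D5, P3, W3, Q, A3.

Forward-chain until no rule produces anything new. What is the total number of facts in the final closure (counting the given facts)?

[1] (6) [T ∧ P3 → C3]; (8) [W3 ∧ Q → N4]; (10) [P3 → F]; (13) [A3 ∧ T → G6]. ⇒ new: C3, N4, F, G6.
[2] (12) [C3 ∧ Q → E7]; (14) [N4 ∧ F → S]. ⇒ new: E7, S.
[3] (3) [E7 ∧ S → K]; (4) [V4 ∧ S → H6]; (9) [E7 → M45]. ⇒ new: K, H6, M45.
[4] (11) [K → B]. ⇒ new: B.
Closure: {A3, B, C3, D5, E7, F, G6, H6, K, M45, N4, P3, Q, S, T, V4, W3} — 17 facts.

17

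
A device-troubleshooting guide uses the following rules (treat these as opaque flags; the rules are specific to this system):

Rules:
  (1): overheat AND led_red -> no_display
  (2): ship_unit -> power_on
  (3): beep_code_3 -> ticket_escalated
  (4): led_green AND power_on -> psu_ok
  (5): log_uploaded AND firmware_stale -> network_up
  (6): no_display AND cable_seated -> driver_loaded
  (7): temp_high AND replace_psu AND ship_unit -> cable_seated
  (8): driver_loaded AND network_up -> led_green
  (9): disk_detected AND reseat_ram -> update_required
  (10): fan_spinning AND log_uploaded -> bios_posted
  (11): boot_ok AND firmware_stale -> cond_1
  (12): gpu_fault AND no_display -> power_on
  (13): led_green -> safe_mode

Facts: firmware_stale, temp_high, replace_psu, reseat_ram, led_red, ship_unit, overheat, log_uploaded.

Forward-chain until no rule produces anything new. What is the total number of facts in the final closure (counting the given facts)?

16

Round 1: (1) [overheat AND led_red -> no_display]; (2) [ship_unit -> power_on]; (5) [log_uploaded AND firmware_stale -> network_up]; (7) [temp_high AND replace_psu AND ship_unit -> cable_seated]. Adds no_display, power_on, network_up, cable_seated.
Round 2: (6) [no_display AND cable_seated -> driver_loaded]. Adds driver_loaded.
Round 3: (8) [driver_loaded AND network_up -> led_green]. Adds led_green.
Round 4: (4) [led_green AND power_on -> psu_ok]; (13) [led_green -> safe_mode]. Adds psu_ok, safe_mode.
Closure: {cable_seated, driver_loaded, firmware_stale, led_green, led_red, log_uploaded, network_up, no_display, overheat, power_on, psu_ok, replace_psu, reseat_ram, safe_mode, ship_unit, temp_high} — 16 facts.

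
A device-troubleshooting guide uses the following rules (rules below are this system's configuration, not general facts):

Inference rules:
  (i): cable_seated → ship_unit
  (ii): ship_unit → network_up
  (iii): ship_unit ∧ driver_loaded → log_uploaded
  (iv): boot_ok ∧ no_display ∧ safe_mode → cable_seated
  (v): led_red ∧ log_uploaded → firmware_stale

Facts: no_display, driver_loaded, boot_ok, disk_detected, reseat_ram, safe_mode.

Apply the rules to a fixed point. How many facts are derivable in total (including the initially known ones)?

10

Round 1 fires (iv), giving cable_seated.
Round 2 fires (i), giving ship_unit.
Round 3 fires (ii), (iii), giving network_up, log_uploaded.
Closure: {boot_ok, cable_seated, disk_detected, driver_loaded, log_uploaded, network_up, no_display, reseat_ram, safe_mode, ship_unit} — 10 facts.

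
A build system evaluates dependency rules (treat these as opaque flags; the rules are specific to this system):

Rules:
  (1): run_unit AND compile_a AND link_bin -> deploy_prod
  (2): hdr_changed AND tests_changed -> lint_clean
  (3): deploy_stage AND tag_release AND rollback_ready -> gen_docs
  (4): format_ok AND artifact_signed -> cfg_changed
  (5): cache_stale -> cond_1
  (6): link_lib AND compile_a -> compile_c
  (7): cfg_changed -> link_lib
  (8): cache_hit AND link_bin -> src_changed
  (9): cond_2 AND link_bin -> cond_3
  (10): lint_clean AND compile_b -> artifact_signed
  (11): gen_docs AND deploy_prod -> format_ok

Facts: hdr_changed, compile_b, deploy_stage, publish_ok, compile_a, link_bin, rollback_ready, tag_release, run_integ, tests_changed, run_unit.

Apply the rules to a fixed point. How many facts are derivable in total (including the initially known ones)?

Round 1: (1) [run_unit AND compile_a AND link_bin -> deploy_prod]; (2) [hdr_changed AND tests_changed -> lint_clean]; (3) [deploy_stage AND tag_release AND rollback_ready -> gen_docs]. New: deploy_prod, lint_clean, gen_docs.
Round 2: (10) [lint_clean AND compile_b -> artifact_signed]; (11) [gen_docs AND deploy_prod -> format_ok]. New: artifact_signed, format_ok.
Round 3: (4) [format_ok AND artifact_signed -> cfg_changed]. New: cfg_changed.
Round 4: (7) [cfg_changed -> link_lib]. New: link_lib.
Round 5: (6) [link_lib AND compile_a -> compile_c]. New: compile_c.
Closure: {artifact_signed, cfg_changed, compile_a, compile_b, compile_c, deploy_prod, deploy_stage, format_ok, gen_docs, hdr_changed, link_bin, link_lib, lint_clean, publish_ok, rollback_ready, run_integ, run_unit, tag_release, tests_changed} — 19 facts.

19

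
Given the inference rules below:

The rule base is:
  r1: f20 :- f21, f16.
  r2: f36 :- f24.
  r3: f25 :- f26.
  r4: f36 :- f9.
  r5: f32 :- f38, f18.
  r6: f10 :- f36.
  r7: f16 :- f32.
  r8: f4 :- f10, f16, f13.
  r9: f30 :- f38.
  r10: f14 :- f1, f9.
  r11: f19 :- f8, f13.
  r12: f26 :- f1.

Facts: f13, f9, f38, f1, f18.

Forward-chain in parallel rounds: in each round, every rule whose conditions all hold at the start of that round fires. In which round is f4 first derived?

Round 1 — r4, r5, r9, r10, r12, derive f36, f32, f30, f14, f26.
Round 2 — r3, r6, r7, derive f25, f10, f16.
Round 3 — r8, derive f4.
f4 first appears in round 3.

3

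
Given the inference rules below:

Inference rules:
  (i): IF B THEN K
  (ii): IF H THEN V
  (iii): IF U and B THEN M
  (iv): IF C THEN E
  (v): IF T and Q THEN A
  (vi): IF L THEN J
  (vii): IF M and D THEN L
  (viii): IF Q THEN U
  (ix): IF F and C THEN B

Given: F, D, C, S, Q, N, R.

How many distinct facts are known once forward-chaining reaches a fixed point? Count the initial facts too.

Round 1: (iv) [IF C THEN E]; (viii) [IF Q THEN U]; (ix) [IF F and C THEN B]. New: E, U, B.
Round 2: (i) [IF B THEN K]; (iii) [IF U and B THEN M]. New: K, M.
Round 3: (vii) [IF M and D THEN L]. New: L.
Round 4: (vi) [IF L THEN J]. New: J.
Closure: {B, C, D, E, F, J, K, L, M, N, Q, R, S, U} — 14 facts.

14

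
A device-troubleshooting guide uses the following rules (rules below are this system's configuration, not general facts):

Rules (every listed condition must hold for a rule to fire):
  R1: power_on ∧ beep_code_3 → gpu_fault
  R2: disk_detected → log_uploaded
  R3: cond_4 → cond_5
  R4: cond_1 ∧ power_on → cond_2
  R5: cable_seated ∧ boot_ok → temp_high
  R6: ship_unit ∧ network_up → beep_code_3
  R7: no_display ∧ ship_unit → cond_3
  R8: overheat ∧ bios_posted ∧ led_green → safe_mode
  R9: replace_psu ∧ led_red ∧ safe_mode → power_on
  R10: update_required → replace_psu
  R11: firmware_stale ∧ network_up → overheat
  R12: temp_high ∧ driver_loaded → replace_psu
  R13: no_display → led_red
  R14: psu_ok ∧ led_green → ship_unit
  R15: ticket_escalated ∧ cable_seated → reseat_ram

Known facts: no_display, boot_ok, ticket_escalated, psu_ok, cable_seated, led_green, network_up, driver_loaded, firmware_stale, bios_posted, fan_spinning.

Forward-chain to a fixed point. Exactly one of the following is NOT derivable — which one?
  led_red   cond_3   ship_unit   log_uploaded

log_uploaded

[1] R5 [cable_seated ∧ boot_ok → temp_high]; R11 [firmware_stale ∧ network_up → overheat]; R13 [no_display → led_red]; R14 [psu_ok ∧ led_green → ship_unit]; R15 [ticket_escalated ∧ cable_seated → reseat_ram]. ⇒ new: temp_high, overheat, led_red, ship_unit, reseat_ram.
[2] R6 [ship_unit ∧ network_up → beep_code_3]; R7 [no_display ∧ ship_unit → cond_3]; R8 [overheat ∧ bios_posted ∧ led_green → safe_mode]; R12 [temp_high ∧ driver_loaded → replace_psu]. ⇒ new: beep_code_3, cond_3, safe_mode, replace_psu.
[3] R9 [replace_psu ∧ led_red ∧ safe_mode → power_on]. ⇒ new: power_on.
[4] R1 [power_on ∧ beep_code_3 → gpu_fault]. ⇒ new: gpu_fault.
Derived: led_red (round 1), ship_unit (round 1), cond_3 (round 2). log_uploaded never appears in any round.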